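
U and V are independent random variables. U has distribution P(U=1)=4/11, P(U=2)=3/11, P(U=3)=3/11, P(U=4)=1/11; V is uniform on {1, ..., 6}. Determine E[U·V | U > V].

19/4

P(U > V) = 2/11.
Summing UV·P(x,y) over outcomes with U > V gives 19/22.
E[U·V | U > V] = (19/22) / (2/11) = 19/4.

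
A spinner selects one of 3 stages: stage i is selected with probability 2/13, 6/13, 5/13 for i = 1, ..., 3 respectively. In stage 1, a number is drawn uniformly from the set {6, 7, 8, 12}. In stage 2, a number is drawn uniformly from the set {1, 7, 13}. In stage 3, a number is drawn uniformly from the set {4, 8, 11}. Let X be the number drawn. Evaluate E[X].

E[X | stage 1] = (6+7+8+12)/4 = 33/4.
E[X | stage 2] = (1+7+13)/3 = 7.
E[X | stage 3] = (4+8+11)/3 = 23/3.
By the law of total expectation,
E[X] = (2/13)·(33/4) + (6/13)·(7) + (5/13)·(23/3) = 581/78.

581/78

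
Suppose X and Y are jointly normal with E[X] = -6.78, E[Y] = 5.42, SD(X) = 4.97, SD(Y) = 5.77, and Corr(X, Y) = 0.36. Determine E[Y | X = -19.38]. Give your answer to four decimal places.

0.1539

For a bivariate normal, E[Y | X=x] = μ_Y + ρ·(σ_Y/σ_X)·(x − μ_X).
E[Y | X=-19.38] = 5.42 + (0.36)·(5.77/4.97)·(-19.38 − (-6.78)) = 5.42 + (0.417948)·(-12.6) = 0.1539.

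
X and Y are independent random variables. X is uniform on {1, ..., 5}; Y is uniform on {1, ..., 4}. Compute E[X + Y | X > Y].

P(X > Y) = 1/2.
Summing (X+Y)·P(x,y) over outcomes with X > Y gives 3.
E[X + Y | X > Y] = (3) / (1/2) = 6.

6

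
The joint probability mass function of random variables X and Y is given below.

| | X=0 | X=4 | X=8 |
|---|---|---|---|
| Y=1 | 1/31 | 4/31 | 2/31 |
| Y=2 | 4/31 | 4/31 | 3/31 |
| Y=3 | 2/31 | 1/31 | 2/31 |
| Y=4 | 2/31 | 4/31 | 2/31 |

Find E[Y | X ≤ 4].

P(X ≤ 4) = 22/31.
Σ Y·P over the event = 1·(1/31) + 2·(4/31) + 3·(2/31) + 4·(2/31) + 1·(4/31) + 2·(4/31) + 3·(1/31) + 4·(4/31) = 54/31.
E[Y | X ≤ 4] = (54/31) / (22/31) = 27/11.

27/11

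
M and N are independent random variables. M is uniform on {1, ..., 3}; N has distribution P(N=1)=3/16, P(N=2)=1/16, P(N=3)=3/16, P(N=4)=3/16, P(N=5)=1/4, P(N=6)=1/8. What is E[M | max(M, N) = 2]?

P(max(M, N) = 2) = 5/48.
Summing M·P(x,y) over outcomes with max(M, N) = 2 gives 3/16.
E[M | max(M, N) = 2] = (3/16) / (5/48) = 9/5.

9/5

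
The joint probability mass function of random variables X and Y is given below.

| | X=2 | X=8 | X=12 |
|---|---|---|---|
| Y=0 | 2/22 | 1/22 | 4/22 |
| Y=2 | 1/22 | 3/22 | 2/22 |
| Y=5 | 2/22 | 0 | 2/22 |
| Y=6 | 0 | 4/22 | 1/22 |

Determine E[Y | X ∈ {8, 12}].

50/17

P(X ∈ {8, 12}) = 17/22.
Summing Y·P(X=x,Y=y) over the conditioning event gives 25/11.
E[Y | X ∈ {8, 12}] = (25/11) / (17/22) = 50/17.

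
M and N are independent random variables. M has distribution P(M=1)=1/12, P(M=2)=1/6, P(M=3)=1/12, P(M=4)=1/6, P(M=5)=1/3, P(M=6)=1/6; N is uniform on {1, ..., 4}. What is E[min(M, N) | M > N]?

P(M > N) = 17/24.
Summing min(M,N)·P(x,y) over outcomes with M > N gives 77/48.
E[min(M, N) | M > N] = (77/48) / (17/24) = 77/34.

77/34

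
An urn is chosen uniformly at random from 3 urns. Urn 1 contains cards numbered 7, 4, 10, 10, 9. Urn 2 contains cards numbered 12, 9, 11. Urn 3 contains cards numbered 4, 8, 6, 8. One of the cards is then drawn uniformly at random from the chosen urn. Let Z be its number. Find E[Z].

151/18

E[Z | urn 1] = (7+4+10+10+9)/5 = 8.
E[Z | urn 2] = (12+9+11)/3 = 32/3.
E[Z | urn 3] = (4+8+6+8)/4 = 13/2.
E[Z] = (1/3)·(8) + (1/3)·(32/3) + (1/3)·(13/2) = 151/18.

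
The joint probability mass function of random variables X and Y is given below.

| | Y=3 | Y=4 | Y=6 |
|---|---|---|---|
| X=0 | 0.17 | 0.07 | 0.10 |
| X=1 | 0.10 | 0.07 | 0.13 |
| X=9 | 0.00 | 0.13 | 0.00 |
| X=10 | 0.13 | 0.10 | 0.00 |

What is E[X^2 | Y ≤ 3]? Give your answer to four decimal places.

P(Y ≤ 3) = 0.40.
Summing X^2·P(X=x,Y=y) over the conditioning event gives 13.10.
E[X^2 | Y ≤ 3] = (13.10) / (0.40) = 32.7500.

32.7500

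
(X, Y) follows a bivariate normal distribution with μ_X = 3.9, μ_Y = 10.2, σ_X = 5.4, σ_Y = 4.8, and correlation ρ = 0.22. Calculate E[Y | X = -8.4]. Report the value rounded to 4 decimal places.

E[Y | X=x] = μ_Y + ρ(σ_Y/σ_X)(x − μ_X) for jointly normal variables.
E[Y | X=-8.4] = 10.2 + (0.22)·(4.8/5.4)·(-8.4 − (3.9)) = 10.2 + (0.195556)·(-12.3) = 7.7947.

7.7947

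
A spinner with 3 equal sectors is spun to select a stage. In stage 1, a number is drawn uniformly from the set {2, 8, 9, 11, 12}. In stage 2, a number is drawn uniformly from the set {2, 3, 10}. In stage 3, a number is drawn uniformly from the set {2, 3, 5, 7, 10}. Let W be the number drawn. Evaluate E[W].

94/15

E[W | stage 1] = (2+8+9+11+12)/5 = 42/5.
E[W | stage 2] = (2+3+10)/3 = 5.
E[W | stage 3] = (2+3+5+7+10)/5 = 27/5.
By the law of total expectation,
E[W] = (1/3)·(42/5) + (1/3)·(5) + (1/3)·(27/5) = 94/15.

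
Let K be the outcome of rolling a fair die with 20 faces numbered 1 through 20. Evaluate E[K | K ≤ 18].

P(K ≤ 18) = 9/10.
E[K | K ≤ 18] = (171/20) / (9/10) = 19/2.

19/2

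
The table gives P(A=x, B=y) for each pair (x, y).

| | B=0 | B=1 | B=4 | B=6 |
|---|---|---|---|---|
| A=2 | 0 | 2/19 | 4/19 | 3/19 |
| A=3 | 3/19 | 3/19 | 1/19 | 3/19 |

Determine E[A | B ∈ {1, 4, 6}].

39/16

P(B ∈ {1, 4, 6}) = 16/19.
Σ A·P over the event = 2·(2/19) + 2·(4/19) + 2·(3/19) + 3·(3/19) + 3·(1/19) + 3·(3/19) = 39/19.
E[A | B ∈ {1, 4, 6}] = (39/19) / (16/19) = 39/16.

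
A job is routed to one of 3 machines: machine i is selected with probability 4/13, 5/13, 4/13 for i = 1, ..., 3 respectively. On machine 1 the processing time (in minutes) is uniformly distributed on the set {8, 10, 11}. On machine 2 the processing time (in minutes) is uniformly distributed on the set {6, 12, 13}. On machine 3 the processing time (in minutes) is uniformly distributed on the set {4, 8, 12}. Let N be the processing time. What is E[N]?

E[N | machine 1] = (8+10+11)/3 = 29/3.
E[N | machine 2] = (6+12+13)/3 = 31/3.
E[N | machine 3] = (4+8+12)/3 = 8.
E[N] = (4/13)·(29/3) + (5/13)·(31/3) + (4/13)·(8) = 367/39.

367/39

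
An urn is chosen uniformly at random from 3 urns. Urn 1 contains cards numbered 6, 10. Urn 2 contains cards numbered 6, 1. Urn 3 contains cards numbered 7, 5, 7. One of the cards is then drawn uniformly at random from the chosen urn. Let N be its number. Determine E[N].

107/18

E[N | urn 1] = (6+10)/2 = 8.
E[N | urn 2] = (6+1)/2 = 7/2.
E[N | urn 3] = (7+5+7)/3 = 19/3.
E[N] = (1/3)·(8) + (1/3)·(7/2) + (1/3)·(19/3) = 107/18.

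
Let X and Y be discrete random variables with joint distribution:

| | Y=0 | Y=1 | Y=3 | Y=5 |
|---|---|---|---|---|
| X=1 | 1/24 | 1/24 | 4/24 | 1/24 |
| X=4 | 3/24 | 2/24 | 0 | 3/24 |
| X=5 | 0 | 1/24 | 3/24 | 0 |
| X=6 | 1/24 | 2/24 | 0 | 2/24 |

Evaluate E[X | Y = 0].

19/5

P(Y = 0) = 5/24.
Σ X·P over the event = 1·(1/24) + 4·(3/24) + 6·(1/24) = 19/24.
E[X | Y = 0] = (19/24) / (5/24) = 19/5.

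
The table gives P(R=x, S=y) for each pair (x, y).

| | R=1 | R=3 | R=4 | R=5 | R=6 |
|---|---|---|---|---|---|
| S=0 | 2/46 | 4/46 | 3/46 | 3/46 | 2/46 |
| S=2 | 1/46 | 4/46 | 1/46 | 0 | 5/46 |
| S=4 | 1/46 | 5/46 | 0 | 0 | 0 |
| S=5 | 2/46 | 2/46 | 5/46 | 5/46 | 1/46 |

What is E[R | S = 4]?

P(S = 4) = 3/23.
Σ R·P over the event = 1·(1/46) + 3·(5/46) = 8/23.
E[R | S = 4] = (8/23) / (3/23) = 8/3.

8/3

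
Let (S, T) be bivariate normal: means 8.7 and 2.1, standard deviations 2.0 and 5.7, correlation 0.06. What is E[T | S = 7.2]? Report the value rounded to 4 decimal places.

1.8435

E[T | S=x] = μ_T + ρ(σ_T/σ_S)(x − μ_S) for jointly normal variables.
E[T | S=7.2] = 2.1 + (0.06)·(5.7/2.0)·(7.2 − (8.7)) = 2.1 + (0.171)·(-1.5) = 1.8435.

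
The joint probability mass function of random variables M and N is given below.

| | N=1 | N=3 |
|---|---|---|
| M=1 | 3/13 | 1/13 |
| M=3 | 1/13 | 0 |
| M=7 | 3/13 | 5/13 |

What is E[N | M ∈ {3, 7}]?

19/9

P(M ∈ {3, 7}) = 9/13.
Σ N·P over the event = 1·(1/13) + 1·(3/13) + 3·(5/13) = 19/13.
E[N | M ∈ {3, 7}] = (19/13) / (9/13) = 19/9.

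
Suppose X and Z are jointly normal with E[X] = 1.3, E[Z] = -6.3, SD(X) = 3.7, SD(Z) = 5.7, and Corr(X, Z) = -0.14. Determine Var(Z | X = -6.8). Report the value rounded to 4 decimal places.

Var(Z | X=x) = (1 − ρ²)·σ_Z².
Var(Z | X=-6.8) = (5.7)²·(1 − (-0.14)²) = 32.49·0.9804 = 31.8532.

31.8532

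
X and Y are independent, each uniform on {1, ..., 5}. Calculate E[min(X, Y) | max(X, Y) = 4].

Outcomes with max(X, Y) = 4: (1,4), (2,4), (3,4), (4,1), (4,2), (4,3), (4,4), each with probability 1/25.
E[min(X, Y) | max(X, Y) = 4] = (1 + 2 + 3 + 1 + 2 + 3 + 4) / 7 = 16/7.

16/7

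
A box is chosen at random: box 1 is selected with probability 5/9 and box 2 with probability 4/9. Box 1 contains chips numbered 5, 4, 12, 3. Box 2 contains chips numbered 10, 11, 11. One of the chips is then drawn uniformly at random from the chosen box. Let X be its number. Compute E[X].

E[X | box 1] = (5+4+12+3)/4 = 6.
E[X | box 2] = (10+11+11)/3 = 32/3.
By the law of total expectation,
E[X] = (5/9)·(6) + (4/9)·(32/3) = 218/27.

218/27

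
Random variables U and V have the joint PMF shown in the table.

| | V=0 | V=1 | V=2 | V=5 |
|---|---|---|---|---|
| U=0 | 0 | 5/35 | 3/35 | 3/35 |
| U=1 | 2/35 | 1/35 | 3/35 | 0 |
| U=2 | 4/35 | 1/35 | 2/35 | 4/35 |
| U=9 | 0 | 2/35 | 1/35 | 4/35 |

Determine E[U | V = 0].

P(V = 0) = 6/35.
Σ U·P over the event = 1·(2/35) + 2·(4/35) = 2/7.
E[U | V = 0] = (2/7) / (6/35) = 5/3.

5/3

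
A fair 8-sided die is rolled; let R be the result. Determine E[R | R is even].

5

Given R is even, R is equally likely to be any of {2, 4, 6, 8}.
E[R | R is even] = (2 + 4 + 6 + 8) / 4 = 5.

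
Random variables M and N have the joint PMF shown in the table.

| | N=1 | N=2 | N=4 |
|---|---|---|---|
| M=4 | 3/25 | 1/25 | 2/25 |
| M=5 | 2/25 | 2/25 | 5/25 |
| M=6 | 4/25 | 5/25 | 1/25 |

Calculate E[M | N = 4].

P(N = 4) = 8/25.
Σ M·P over the event = 4·(2/25) + 5·(5/25) + 6·(1/25) = 39/25.
E[M | N = 4] = (39/25) / (8/25) = 39/8.

39/8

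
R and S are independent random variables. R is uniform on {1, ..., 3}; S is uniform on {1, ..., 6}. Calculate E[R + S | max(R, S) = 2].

Outcomes with max(R, S) = 2: (1,2), (2,1), (2,2), each with probability 1/18.
E[R + S | max(R, S) = 2] = (3 + 3 + 4) / 3 = 10/3.

10/3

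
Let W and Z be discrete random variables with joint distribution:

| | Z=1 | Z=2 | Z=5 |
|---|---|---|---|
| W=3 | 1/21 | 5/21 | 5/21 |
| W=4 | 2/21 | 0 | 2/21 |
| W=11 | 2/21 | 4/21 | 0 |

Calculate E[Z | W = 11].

P(W = 11) = 2/7.
Σ Z·P over the event = 1·(2/21) + 2·(4/21) = 10/21.
E[Z | W = 11] = (10/21) / (2/7) = 5/3.

5/3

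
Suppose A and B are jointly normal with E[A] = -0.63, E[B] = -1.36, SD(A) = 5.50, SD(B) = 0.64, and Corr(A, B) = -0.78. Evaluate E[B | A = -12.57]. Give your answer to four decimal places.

The regression of B on A has slope ρ·σ_B/σ_A and passes through (μ_A, μ_B).
E[B | A=-12.57] = -1.36 + (-0.78)·(0.64/5.50)·(-12.57 − (-0.63)) = -1.36 + (-0.090764)·(-11.94) = -0.2763.

-0.2763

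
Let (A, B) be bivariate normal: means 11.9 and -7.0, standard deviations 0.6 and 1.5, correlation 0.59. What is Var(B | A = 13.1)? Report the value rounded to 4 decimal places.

1.4668

The conditional variance in a bivariate normal is σ_B²(1 − ρ²), independent of x.
Var(B | A=13.1) = (1.5)²·(1 − (0.59)²) = 2.25·0.6519 = 1.4668.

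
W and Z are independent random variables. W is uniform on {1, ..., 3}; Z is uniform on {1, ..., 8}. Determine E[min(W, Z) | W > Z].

4/3

Outcomes with W > Z: (2,1), (3,1), (3,2), each with probability 1/24.
E[min(W, Z) | W > Z] = (1 + 1 + 2) / 3 = 4/3.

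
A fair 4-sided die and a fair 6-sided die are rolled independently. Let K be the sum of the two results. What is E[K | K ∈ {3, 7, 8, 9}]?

P(K ∈ {3, 7, 8, 9}) = 11/24.
Σ over the event: 3·1/12 + 7·1/6 + 8·1/8 + 9·1/12 = 19/6.
E[K | K ∈ {3, 7, 8, 9}] = (19/6) / (11/24) = 76/11.

76/11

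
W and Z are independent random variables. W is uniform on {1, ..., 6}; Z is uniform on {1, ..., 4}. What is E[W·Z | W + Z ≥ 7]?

29/2

Outcomes with W + Z ≥ 7: (3,4), (4,3), (4,4), (5,2), (5,3), (5,4), (6,1), (6,2), (6,3), (6,4), each with probability 1/24.
E[W·Z | W + Z ≥ 7] = (12 + 12 + 16 + 10 + 15 + 20 + 6 + 12 + 18 + 24) / 10 = 29/2.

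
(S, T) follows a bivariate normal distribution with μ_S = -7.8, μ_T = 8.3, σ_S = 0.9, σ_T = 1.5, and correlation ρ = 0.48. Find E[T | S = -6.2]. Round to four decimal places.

9.5800

The regression of T on S has slope ρ·σ_T/σ_S and passes through (μ_S, μ_T).
E[T | S=-6.2] = 8.3 + (0.48)·(1.5/0.9)·(-6.2 − (-7.8)) = 8.3 + (0.8)·(1.6) = 9.5800.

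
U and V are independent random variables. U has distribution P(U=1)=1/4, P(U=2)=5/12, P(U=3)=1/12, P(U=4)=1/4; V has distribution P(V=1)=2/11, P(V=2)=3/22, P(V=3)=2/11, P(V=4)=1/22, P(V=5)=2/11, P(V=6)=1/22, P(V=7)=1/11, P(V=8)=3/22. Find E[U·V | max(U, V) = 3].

P(max(U, V) = 3) = 43/264.
Summing UV·P(x,y) over outcomes with max(U, V) = 3 gives 37/44.
E[U·V | max(U, V) = 3] = (37/44) / (43/264) = 222/43.

222/43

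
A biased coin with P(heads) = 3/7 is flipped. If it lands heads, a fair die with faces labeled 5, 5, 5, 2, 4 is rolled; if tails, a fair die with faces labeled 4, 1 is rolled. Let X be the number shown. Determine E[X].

113/35

E[X | heads] = (5+5+5+2+4)/5 = 21/5.
E[X | tails] = (4+1)/2 = 5/2.
By the law of total expectation,
E[X] = (3/7)·(21/5) + (4/7)·(5/2) = 113/35.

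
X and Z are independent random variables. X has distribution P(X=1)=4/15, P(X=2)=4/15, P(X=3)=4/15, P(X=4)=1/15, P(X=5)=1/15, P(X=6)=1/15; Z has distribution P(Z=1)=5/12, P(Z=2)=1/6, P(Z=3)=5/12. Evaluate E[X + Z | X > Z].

P(X > Z) = 7/15.
Summing (X+Z)·P(x,y) over outcomes with X > Z gives 12/5.
E[X + Z | X > Z] = (12/5) / (7/15) = 36/7.

36/7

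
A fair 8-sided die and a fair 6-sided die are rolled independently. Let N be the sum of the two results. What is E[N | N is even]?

8

P(N is even) = 1/2.
Σ over the event: 2·1/48 + 4·1/16 + 6·5/48 + 8·1/8 + 10·5/48 + 12·1/16 + 14·1/48 = 4.
E[N | N is even] = (4) / (1/2) = 8.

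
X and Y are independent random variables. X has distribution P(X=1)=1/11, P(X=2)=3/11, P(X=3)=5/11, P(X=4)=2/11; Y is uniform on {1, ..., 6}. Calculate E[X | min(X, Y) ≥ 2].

P(min(X, Y) ≥ 2) = 25/33.
Summing X·P(x,y) over outcomes with min(X, Y) ≥ 2 gives 145/66.
E[X | min(X, Y) ≥ 2] = (145/66) / (25/33) = 29/10.

29/10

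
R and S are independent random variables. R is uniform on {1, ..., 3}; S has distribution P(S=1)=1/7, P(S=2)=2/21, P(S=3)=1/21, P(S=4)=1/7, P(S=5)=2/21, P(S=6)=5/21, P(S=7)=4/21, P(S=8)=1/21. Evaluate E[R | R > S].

21/8

P(R > S) = 8/63.
Summing R·P(x,y) over outcomes with R > S gives 1/3.
E[R | R > S] = (1/3) / (8/63) = 21/8.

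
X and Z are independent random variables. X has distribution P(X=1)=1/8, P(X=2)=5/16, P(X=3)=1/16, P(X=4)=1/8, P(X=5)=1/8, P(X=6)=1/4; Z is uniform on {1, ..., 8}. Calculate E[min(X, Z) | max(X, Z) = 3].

9/5

P(max(X, Z) = 3) = 5/64.
Summing min(X,Z)·P(x,y) over outcomes with max(X, Z) = 3 gives 9/64.
E[min(X, Z) | max(X, Z) = 3] = (9/64) / (5/64) = 9/5.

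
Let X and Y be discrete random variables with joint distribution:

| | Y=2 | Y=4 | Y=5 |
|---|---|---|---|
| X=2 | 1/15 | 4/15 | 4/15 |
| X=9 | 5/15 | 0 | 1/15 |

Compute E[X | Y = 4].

2

P(Y = 4) = 4/15.
Σ X·P over the event = 2·(4/15) = 8/15.
E[X | Y = 4] = (8/15) / (4/15) = 2.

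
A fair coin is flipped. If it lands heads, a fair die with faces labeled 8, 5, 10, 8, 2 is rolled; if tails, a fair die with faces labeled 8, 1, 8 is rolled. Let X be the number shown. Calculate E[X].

92/15

E[X | heads] = (8+5+10+8+2)/5 = 33/5.
E[X | tails] = (8+1+8)/3 = 17/3.
By the law of total expectation,
E[X] = (1/2)·(33/5) + (1/2)·(17/3) = 92/15.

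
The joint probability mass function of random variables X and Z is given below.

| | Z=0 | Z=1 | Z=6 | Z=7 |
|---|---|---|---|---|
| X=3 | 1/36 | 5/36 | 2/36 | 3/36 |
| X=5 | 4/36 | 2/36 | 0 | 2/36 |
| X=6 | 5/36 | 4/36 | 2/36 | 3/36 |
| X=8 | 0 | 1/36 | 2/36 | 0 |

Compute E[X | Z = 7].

P(Z = 7) = 2/9.
Σ X·P over the event = 3·(3/36) + 5·(2/36) + 6·(3/36) = 37/36.
E[X | Z = 7] = (37/36) / (2/9) = 37/8.

37/8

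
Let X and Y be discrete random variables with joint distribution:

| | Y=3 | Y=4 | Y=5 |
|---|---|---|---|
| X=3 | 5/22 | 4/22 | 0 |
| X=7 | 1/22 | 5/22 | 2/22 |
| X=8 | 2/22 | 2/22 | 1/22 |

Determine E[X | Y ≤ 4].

P(Y ≤ 4) = 19/22.
Σ X·P over the event = 3·(5/22) + 3·(4/22) + 7·(1/22) + 7·(5/22) + 8·(2/22) + 8·(2/22) = 101/22.
E[X | Y ≤ 4] = (101/22) / (19/22) = 101/19.

101/19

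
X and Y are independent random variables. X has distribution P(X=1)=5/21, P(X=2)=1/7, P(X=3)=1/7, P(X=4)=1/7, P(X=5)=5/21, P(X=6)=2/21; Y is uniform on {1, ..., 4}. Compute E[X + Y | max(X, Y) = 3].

80/17

P(max(X, Y) = 3) = 17/84.
Summing (X+Y)·P(x,y) over outcomes with max(X, Y) = 3 gives 20/21.
E[X + Y | max(X, Y) = 3] = (20/21) / (17/84) = 80/17.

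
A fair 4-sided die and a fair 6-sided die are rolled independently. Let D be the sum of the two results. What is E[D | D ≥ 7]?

8

P(D ≥ 7) = 5/12.
Σ over the event: 7·1/6 + 8·1/8 + 9·1/12 + 10·1/24 = 10/3.
E[D | D ≥ 7] = (10/3) / (5/12) = 8.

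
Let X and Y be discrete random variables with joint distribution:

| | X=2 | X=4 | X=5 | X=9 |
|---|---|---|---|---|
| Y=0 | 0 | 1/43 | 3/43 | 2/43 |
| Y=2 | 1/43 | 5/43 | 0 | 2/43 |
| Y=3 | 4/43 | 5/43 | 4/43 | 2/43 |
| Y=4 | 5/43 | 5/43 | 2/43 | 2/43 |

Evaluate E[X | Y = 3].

P(Y = 3) = 15/43.
Summing X·P(X=x,Y=y) over the conditioning event gives 66/43.
E[X | Y = 3] = (66/43) / (15/43) = 22/5.

22/5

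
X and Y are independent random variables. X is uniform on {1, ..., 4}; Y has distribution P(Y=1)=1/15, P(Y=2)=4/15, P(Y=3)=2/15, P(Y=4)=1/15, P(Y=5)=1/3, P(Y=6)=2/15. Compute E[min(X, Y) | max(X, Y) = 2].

13/9

P(max(X, Y) = 2) = 3/20.
Summing min(X,Y)·P(x,y) over outcomes with max(X, Y) = 2 gives 13/60.
E[min(X, Y) | max(X, Y) = 2] = (13/60) / (3/20) = 13/9.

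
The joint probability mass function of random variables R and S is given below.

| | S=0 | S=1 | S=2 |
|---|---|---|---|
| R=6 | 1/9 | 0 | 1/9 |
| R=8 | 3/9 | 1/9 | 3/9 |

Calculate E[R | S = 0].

P(S = 0) = 4/9.
Σ R·P over the event = 6·(1/9) + 8·(3/9) = 10/3.
E[R | S = 0] = (10/3) / (4/9) = 15/2.

15/2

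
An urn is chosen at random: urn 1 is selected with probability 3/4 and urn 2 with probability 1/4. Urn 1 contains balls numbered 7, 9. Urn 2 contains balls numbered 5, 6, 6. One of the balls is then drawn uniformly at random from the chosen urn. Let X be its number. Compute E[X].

E[X | urn 1] = (7+9)/2 = 8.
E[X | urn 2] = (5+6+6)/3 = 17/3.
E[X] = (3/4)·(8) + (1/4)·(17/3) = 89/12.

89/12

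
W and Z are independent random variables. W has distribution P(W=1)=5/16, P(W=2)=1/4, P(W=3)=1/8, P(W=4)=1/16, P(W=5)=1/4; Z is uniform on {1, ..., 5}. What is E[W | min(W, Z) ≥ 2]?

38/11

P(min(W, Z) ≥ 2) = 11/20.
Summing W·P(x,y) over outcomes with min(W, Z) ≥ 2 gives 19/10.
E[W | min(W, Z) ≥ 2] = (19/10) / (11/20) = 38/11.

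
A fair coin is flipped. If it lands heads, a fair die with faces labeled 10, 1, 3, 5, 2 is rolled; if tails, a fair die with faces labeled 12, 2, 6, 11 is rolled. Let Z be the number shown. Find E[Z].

E[Z | heads] = (10+1+3+5+2)/5 = 21/5.
E[Z | tails] = (12+2+6+11)/4 = 31/4.
E[Z] = (1/2)·(21/5) + (1/2)·(31/4) = 239/40.

239/40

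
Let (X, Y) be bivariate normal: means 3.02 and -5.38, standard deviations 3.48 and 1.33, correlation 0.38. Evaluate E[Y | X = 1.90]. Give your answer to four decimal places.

E[Y | X=x] = μ_Y + ρ(σ_Y/σ_X)(x − μ_X) for jointly normal variables.
E[Y | X=1.90] = -5.38 + (0.38)·(1.33/3.48)·(1.90 − (3.02)) = -5.38 + (0.14523)·(-1.12) = -5.5427.

-5.5427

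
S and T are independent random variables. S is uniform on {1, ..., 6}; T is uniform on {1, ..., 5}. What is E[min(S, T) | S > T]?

7/3

P(S > T) = 1/2.
Summing min(S,T)·P(x,y) over outcomes with S > T gives 7/6.
E[min(S, T) | S > T] = (7/6) / (1/2) = 7/3.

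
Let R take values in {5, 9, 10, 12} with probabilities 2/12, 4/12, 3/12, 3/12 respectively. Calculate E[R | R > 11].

12

P(R > 11) = 1/4.
Σ over the event: 12·1/4 = 3.
E[R | R > 11] = (3) / (1/4) = 12.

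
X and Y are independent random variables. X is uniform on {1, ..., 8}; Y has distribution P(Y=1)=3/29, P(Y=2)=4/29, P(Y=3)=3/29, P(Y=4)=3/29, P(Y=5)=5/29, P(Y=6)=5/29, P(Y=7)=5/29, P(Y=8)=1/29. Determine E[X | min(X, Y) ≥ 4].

P(min(X, Y) ≥ 4) = 95/232.
Summing X·P(x,y) over outcomes with min(X, Y) ≥ 4 gives 285/116.
E[X | min(X, Y) ≥ 4] = (285/116) / (95/232) = 6.

6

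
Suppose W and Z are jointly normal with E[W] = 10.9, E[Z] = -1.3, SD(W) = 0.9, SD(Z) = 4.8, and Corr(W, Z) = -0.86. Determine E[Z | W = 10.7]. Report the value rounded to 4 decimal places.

-0.3827

The regression of Z on W has slope ρ·σ_Z/σ_W and passes through (μ_W, μ_Z).
E[Z | W=10.7] = -1.3 + (-0.86)·(4.8/0.9)·(10.7 − (10.9)) = -1.3 + (-4.5867)·(-0.2) = -0.3827.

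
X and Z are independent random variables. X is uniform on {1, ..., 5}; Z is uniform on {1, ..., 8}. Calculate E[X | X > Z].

Outcomes with X > Z: (2,1), (3,1), (3,2), (4,1), (4,2), (4,3), (5,1), (5,2), (5,3), (5,4), each with probability 1/40.
E[X | X > Z] = (2 + 3 + 3 + 4 + 4 + 4 + 5 + 5 + 5 + 5) / 10 = 4.

4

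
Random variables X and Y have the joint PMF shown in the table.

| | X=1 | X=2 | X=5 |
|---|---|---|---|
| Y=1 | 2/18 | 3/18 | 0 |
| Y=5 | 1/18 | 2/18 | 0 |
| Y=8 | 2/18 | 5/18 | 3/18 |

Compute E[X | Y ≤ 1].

P(Y ≤ 1) = 5/18.
Summing X·P(X=x,Y=y) over the conditioning event gives 4/9.
E[X | Y ≤ 1] = (4/9) / (5/18) = 8/5.

8/5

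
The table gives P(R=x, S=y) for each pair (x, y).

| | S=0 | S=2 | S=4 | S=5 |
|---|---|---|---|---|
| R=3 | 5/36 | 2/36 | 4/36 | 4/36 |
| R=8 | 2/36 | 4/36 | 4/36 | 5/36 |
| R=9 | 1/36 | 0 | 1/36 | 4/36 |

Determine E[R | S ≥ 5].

88/13

P(S ≥ 5) = 13/36.
Σ R·P over the event = 3·(4/36) + 8·(5/36) + 9·(4/36) = 22/9.
E[R | S ≥ 5] = (22/9) / (13/36) = 88/13.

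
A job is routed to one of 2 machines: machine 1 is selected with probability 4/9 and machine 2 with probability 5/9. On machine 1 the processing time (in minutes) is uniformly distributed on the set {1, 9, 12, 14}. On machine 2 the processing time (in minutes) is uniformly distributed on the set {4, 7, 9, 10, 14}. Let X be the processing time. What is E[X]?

E[X | machine 1] = (1+9+12+14)/4 = 9.
E[X | machine 2] = (4+7+9+10+14)/5 = 44/5.
By the law of total expectation,
E[X] = (4/9)·(9) + (5/9)·(44/5) = 80/9.

80/9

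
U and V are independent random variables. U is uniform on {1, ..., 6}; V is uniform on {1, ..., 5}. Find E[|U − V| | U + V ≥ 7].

P(U + V ≥ 7) = 1/2.
Summing |U−V|·P(x,y) over outcomes with U + V ≥ 7 gives 29/30.
E[|U − V| | U + V ≥ 7] = (29/30) / (1/2) = 29/15.

29/15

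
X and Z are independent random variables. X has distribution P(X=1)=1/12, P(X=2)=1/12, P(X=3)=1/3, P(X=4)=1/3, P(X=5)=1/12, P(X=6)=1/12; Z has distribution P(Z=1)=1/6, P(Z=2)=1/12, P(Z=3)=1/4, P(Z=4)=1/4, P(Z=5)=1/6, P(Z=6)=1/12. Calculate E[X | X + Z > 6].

345/86

P(X + Z > 6) = 43/72.
Summing X·P(x,y) over outcomes with X + Z > 6 gives 115/48.
E[X | X + Z > 6] = (115/48) / (43/72) = 345/86.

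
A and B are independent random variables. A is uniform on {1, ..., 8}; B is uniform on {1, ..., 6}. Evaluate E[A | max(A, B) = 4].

22/7

Outcomes with max(A, B) = 4: (1,4), (2,4), (3,4), (4,1), (4,2), (4,3), (4,4), each with probability 1/48.
E[A | max(A, B) = 4] = (1 + 2 + 3 + 4 + 4 + 4 + 4) / 7 = 22/7.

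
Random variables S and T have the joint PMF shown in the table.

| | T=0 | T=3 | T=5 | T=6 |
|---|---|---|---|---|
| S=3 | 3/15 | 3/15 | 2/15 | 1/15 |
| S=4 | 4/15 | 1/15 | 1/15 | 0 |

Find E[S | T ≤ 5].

24/7

P(T ≤ 5) = 14/15.
Σ S·P over the event = 3·(3/15) + 3·(3/15) + 3·(2/15) + 4·(4/15) + 4·(1/15) + 4·(1/15) = 16/5.
E[S | T ≤ 5] = (16/5) / (14/15) = 24/7.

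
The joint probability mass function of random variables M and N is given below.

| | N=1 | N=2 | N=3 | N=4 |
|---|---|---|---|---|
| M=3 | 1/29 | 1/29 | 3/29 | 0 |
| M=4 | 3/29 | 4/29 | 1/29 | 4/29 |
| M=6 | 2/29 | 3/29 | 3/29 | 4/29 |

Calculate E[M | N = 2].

37/8

P(N = 2) = 8/29.
Σ M·P over the event = 3·(1/29) + 4·(4/29) + 6·(3/29) = 37/29.
E[M | N = 2] = (37/29) / (8/29) = 37/8.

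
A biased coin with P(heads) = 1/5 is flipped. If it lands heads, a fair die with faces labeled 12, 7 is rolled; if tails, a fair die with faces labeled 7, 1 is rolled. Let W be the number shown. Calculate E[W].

E[W | heads] = (12+7)/2 = 19/2.
E[W | tails] = (7+1)/2 = 4.
By the law of total expectation,
E[W] = (1/5)·(19/2) + (4/5)·(4) = 51/10.

51/10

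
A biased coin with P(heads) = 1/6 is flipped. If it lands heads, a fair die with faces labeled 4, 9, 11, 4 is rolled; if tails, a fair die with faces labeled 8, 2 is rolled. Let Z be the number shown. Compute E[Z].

16/3

E[Z | heads] = (4+9+11+4)/4 = 7.
E[Z | tails] = (8+2)/2 = 5.
By the law of total expectation,
E[Z] = (1/6)·(7) + (5/6)·(5) = 16/3.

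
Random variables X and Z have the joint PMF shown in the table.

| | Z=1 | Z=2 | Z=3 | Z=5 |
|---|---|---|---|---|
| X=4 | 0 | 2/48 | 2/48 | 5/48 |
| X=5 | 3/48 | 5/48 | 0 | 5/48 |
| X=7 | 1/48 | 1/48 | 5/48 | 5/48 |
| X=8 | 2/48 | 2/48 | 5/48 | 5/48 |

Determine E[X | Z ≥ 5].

6

P(Z ≥ 5) = 5/12.
Σ X·P over the event = 4·(5/48) + 5·(5/48) + 7·(5/48) + 8·(5/48) = 5/2.
E[X | Z ≥ 5] = (5/2) / (5/12) = 6.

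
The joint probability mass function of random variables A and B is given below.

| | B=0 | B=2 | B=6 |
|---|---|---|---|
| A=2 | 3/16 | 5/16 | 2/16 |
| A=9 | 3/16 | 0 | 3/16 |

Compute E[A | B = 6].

P(B = 6) = 5/16.
Summing A·P(A=x,B=y) over the conditioning event gives 31/16.
E[A | B = 6] = (31/16) / (5/16) = 31/5.

31/5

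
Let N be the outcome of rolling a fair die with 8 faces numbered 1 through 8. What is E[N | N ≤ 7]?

4

Given N ≤ 7, N is equally likely to be any of {1, 2, 3, 4, 5, 6, 7}.
E[N | N ≤ 7] = (1 + 2 + 3 + 4 + 5 + 6 + 7) / 7 = 4.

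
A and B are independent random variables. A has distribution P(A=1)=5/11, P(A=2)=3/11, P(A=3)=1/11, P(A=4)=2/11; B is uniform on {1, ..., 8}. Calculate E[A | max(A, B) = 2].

17/11

P(max(A, B) = 2) = 1/8.
Summing A·P(x,y) over outcomes with max(A, B) = 2 gives 17/88.
E[A | max(A, B) = 2] = (17/88) / (1/8) = 17/11.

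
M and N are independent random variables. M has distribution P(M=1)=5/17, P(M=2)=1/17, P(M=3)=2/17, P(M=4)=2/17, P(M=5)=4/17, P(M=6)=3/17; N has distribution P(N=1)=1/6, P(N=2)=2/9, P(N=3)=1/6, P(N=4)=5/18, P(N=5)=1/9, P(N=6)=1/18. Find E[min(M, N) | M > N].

375/148

P(M > N) = 74/153.
Summing min(M,N)·P(x,y) over outcomes with M > N gives 125/102.
E[min(M, N) | M > N] = (125/102) / (74/153) = 375/148.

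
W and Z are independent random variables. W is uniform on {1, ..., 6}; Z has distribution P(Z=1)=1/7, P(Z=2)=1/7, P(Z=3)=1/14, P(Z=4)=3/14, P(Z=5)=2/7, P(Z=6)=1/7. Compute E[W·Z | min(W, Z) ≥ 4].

P(min(W, Z) ≥ 4) = 9/28.
Summing WZ·P(x,y) over outcomes with min(W, Z) ≥ 4 gives 55/7.
E[W·Z | min(W, Z) ≥ 4] = (55/7) / (9/28) = 220/9.

220/9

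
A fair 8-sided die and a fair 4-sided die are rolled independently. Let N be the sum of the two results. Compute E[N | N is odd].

P(N is odd) = 1/2.
Σ over the event: 3·1/16 + 5·1/8 + 7·1/8 + 9·1/8 + 11·1/16 = 7/2.
E[N | N is odd] = (7/2) / (1/2) = 7.

7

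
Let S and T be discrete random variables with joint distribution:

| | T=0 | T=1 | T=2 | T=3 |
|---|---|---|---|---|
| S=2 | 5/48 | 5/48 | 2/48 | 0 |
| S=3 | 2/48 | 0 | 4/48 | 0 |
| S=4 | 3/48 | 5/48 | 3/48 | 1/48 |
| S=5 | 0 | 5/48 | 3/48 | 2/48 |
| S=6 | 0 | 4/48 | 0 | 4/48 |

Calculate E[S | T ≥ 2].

81/19

P(T ≥ 2) = 19/48.
Summing S·P(S=x,T=y) over the conditioning event gives 27/16.
E[S | T ≥ 2] = (27/16) / (19/48) = 81/19.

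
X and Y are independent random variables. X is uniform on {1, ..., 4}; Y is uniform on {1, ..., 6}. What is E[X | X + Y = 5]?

5/2

Outcomes with X + Y = 5: (1,4), (2,3), (3,2), (4,1), each with probability 1/24.
E[X | X + Y = 5] = (1 + 2 + 3 + 4) / 4 = 5/2.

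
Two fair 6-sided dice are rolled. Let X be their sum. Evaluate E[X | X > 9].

P(X > 9) = 1/6.
Σ over the event: 10·1/12 + 11·1/18 + 12·1/36 = 16/9.
E[X | X > 9] = (16/9) / (1/6) = 32/3.

32/3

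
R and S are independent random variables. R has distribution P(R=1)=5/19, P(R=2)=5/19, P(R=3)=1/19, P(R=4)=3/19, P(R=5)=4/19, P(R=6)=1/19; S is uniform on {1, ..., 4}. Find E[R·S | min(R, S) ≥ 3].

287/18

P(min(R, S) ≥ 3) = 9/38.
Summing RS·P(x,y) over outcomes with min(R, S) ≥ 3 gives 287/76.
E[R·S | min(R, S) ≥ 3] = (287/76) / (9/38) = 287/18.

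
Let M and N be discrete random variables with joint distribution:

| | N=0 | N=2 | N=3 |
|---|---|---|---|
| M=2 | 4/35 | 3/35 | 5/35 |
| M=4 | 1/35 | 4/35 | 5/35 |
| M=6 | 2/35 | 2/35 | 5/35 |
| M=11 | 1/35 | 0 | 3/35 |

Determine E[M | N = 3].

P(N = 3) = 18/35.
Σ M·P over the event = 2·(5/35) + 4·(5/35) + 6·(5/35) + 11·(3/35) = 93/35.
E[M | N = 3] = (93/35) / (18/35) = 31/6.

31/6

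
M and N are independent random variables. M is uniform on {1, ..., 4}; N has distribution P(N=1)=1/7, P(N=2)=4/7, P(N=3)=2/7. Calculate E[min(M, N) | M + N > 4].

11/5

P(M + N > 4) = 15/28.
Summing min(M,N)·P(x,y) over outcomes with M + N > 4 gives 33/28.
E[min(M, N) | M + N > 4] = (33/28) / (15/28) = 11/5.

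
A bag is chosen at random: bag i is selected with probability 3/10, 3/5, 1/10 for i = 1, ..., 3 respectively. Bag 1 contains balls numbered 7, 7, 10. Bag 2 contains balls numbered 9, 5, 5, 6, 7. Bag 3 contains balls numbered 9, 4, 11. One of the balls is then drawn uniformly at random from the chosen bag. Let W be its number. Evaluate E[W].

176/25

E[W | bag 1] = (7+7+10)/3 = 8.
E[W | bag 2] = (9+5+5+6+7)/5 = 32/5.
E[W | bag 3] = (9+4+11)/3 = 8.
By the law of total expectation,
E[W] = (3/10)·(8) + (3/5)·(32/5) + (1/10)·(8) = 176/25.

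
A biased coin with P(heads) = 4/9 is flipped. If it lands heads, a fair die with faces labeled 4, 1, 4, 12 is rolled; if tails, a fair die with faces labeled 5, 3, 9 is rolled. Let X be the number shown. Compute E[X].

E[X | heads] = (4+1+4+12)/4 = 21/4.
E[X | tails] = (5+3+9)/3 = 17/3.
By the law of total expectation,
E[X] = (4/9)·(21/4) + (5/9)·(17/3) = 148/27.

148/27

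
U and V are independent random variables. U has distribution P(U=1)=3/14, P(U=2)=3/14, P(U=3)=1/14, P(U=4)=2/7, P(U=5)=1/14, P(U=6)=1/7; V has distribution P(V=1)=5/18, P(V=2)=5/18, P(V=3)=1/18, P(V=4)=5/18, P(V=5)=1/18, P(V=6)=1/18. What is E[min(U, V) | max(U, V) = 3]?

P(max(U, V) = 3) = 17/252.
Summing min(U,V)·P(x,y) over outcomes with max(U, V) = 3 gives 3/28.
E[min(U, V) | max(U, V) = 3] = (3/28) / (17/252) = 27/17.

27/17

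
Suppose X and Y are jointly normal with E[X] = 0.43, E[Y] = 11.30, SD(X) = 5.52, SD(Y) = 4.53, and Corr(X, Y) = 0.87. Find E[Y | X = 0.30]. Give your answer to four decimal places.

E[Y | X=x] = μ_Y + ρ(σ_Y/σ_X)(x − μ_X) for jointly normal variables.
E[Y | X=0.30] = 11.30 + (0.87)·(4.53/5.52)·(0.30 − (0.43)) = 11.30 + (0.71397)·(-0.13) = 11.2072.

11.2072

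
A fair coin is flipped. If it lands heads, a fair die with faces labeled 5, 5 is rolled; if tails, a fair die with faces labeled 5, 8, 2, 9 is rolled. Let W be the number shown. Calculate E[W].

11/2

E[W | heads] = (5+5)/2 = 5.
E[W | tails] = (5+8+2+9)/4 = 6.
E[W] = (1/2)·(5) + (1/2)·(6) = 11/2.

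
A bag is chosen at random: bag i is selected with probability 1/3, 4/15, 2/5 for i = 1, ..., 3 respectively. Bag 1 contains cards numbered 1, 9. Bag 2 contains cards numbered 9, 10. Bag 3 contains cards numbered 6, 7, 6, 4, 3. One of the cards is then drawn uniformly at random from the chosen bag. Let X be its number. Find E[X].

E[X | bag 1] = (1+9)/2 = 5.
E[X | bag 2] = (9+10)/2 = 19/2.
E[X | bag 3] = (6+7+6+4+3)/5 = 26/5.
By the law of total expectation,
E[X] = (1/3)·(5) + (4/15)·(19/2) + (2/5)·(26/5) = 157/25.

157/25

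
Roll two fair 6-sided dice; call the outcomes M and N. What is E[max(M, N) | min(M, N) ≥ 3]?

P(min(M, N) ≥ 3) = 4/9.
Summing max(M,N)·P(x,y) over outcomes with min(M, N) ≥ 3 gives 41/18.
E[max(M, N) | min(M, N) ≥ 3] = (41/18) / (4/9) = 41/8.

41/8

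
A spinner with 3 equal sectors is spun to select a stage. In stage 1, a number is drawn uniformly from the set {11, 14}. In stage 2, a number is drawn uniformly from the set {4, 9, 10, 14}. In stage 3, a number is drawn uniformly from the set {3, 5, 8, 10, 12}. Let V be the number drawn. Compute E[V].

587/60

E[V | stage 1] = (11+14)/2 = 25/2.
E[V | stage 2] = (4+9+10+14)/4 = 37/4.
E[V | stage 3] = (3+5+8+10+12)/5 = 38/5.
By the law of total expectation,
E[V] = (1/3)·(25/2) + (1/3)·(37/4) + (1/3)·(38/5) = 587/60.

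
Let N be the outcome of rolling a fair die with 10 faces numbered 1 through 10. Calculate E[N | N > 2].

Given N > 2, N is equally likely to be any of {3, 4, 5, 6, 7, 8, 9, 10}.
E[N | N > 2] = (3 + 4 + 5 + 6 + 7 + 8 + 9 + 10) / 8 = 13/2.

13/2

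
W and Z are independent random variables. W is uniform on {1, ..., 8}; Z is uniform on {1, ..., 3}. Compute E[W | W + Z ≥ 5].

49/9

P(W + Z ≥ 5) = 3/4.
Summing W·P(x,y) over outcomes with W + Z ≥ 5 gives 49/12.
E[W | W + Z ≥ 5] = (49/12) / (3/4) = 49/9.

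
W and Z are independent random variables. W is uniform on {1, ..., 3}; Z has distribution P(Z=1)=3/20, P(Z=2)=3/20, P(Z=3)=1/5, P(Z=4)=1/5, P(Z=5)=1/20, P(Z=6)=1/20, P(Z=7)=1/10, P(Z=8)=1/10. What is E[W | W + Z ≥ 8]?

32/15

P(W + Z ≥ 8) = 1/4.
Summing W·P(x,y) over outcomes with W + Z ≥ 8 gives 8/15.
E[W | W + Z ≥ 8] = (8/15) / (1/4) = 32/15.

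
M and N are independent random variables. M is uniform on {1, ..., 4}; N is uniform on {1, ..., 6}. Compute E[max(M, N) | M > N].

Outcomes with M > N: (2,1), (3,1), (3,2), (4,1), (4,2), (4,3), each with probability 1/24.
E[max(M, N) | M > N] = (2 + 3 + 3 + 4 + 4 + 4) / 6 = 10/3.

10/3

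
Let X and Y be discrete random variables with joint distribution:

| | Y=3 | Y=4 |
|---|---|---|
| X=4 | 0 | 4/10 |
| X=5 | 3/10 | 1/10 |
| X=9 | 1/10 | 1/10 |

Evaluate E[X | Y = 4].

5

P(Y = 4) = 3/5.
Σ X·P over the event = 4·(4/10) + 5·(1/10) + 9·(1/10) = 3.
E[X | Y = 4] = (3) / (3/5) = 5.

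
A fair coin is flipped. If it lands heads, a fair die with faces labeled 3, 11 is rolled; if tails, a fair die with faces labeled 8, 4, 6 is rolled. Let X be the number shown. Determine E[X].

E[X | heads] = (3+11)/2 = 7.
E[X | tails] = (8+4+6)/3 = 6.
E[X] = (1/2)·(7) + (1/2)·(6) = 13/2.

13/2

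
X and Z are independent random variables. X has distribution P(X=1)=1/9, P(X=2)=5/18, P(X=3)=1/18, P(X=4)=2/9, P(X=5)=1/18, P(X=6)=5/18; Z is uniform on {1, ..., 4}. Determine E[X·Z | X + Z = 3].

2

P(X + Z = 3) = 7/72.
Summing XZ·P(x,y) over outcomes with X + Z = 3 gives 7/36.
E[X·Z | X + Z = 3] = (7/36) / (7/72) = 2.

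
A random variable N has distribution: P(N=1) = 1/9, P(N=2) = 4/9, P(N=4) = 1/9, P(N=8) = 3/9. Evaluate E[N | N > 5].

8

P(N > 5) = 1/3.
Σ over the event: 8·1/3 = 8/3.
E[N | N > 5] = (8/3) / (1/3) = 8.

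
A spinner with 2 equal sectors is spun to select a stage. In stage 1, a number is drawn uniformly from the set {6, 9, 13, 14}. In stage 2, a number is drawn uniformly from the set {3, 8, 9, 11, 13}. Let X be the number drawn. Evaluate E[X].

193/20

E[X | stage 1] = (6+9+13+14)/4 = 21/2.
E[X | stage 2] = (3+8+9+11+13)/5 = 44/5.
E[X] = (1/2)·(21/2) + (1/2)·(44/5) = 193/20.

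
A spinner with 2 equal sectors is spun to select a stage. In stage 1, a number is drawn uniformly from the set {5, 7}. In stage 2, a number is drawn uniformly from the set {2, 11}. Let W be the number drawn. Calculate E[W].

25/4

E[W | stage 1] = (5+7)/2 = 6.
E[W | stage 2] = (2+11)/2 = 13/2.
By the law of total expectation,
E[W] = (1/2)·(6) + (1/2)·(13/2) = 25/4.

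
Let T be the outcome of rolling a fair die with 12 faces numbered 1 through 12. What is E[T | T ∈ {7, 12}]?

P(T ∈ {7, 12}) = 1/6.
Σ over the event: 7·1/12 + 12·1/12 = 19/12.
E[T | T ∈ {7, 12}] = (19/12) / (1/6) = 19/2.

19/2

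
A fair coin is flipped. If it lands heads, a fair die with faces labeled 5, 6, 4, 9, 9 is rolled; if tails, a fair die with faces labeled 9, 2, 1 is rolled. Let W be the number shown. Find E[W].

53/10

E[W | heads] = (5+6+4+9+9)/5 = 33/5.
E[W | tails] = (9+2+1)/3 = 4.
By the law of total expectation,
E[W] = (1/2)·(33/5) + (1/2)·(4) = 53/10.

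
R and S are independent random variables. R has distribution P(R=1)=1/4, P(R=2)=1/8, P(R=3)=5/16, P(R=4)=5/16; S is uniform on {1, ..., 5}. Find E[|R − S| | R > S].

P(R > S) = 27/80.
Summing |R−S|·P(x,y) over outcomes with R > S gives 47/80.
E[|R − S| | R > S] = (47/80) / (27/80) = 47/27.

47/27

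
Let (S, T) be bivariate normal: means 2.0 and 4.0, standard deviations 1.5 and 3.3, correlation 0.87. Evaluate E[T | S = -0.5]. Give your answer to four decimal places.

-0.7850

E[T | S=x] = μ_T + ρ(σ_T/σ_S)(x − μ_S) for jointly normal variables.
E[T | S=-0.5] = 4.0 + (0.87)·(3.3/1.5)·(-0.5 − (2.0)) = 4.0 + (1.914)·(-2.5) = -0.7850.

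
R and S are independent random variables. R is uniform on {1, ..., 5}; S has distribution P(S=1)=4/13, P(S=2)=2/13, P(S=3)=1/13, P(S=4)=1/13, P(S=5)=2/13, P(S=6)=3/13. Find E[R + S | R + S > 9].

P(R + S > 9) = 8/65.
Summing (R+S)·P(x,y) over outcomes with R + S > 9 gives 83/65.
E[R + S | R + S > 9] = (83/65) / (8/65) = 83/8.

83/8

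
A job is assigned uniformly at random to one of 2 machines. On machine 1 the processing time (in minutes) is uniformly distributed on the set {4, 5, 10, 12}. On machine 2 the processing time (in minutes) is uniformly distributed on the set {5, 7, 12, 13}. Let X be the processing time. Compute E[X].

17/2

E[X | machine 1] = (4+5+10+12)/4 = 31/4.
E[X | machine 2] = (5+7+12+13)/4 = 37/4.
By the law of total expectation,
E[X] = (1/2)·(31/4) + (1/2)·(37/4) = 17/2.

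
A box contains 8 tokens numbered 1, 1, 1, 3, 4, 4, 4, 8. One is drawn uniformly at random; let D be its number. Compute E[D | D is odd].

P(D is odd) = 1/2.
Σ over the event: 1·3/8 + 3·1/8 = 3/4.
E[D | D is odd] = (3/4) / (1/2) = 3/2.

3/2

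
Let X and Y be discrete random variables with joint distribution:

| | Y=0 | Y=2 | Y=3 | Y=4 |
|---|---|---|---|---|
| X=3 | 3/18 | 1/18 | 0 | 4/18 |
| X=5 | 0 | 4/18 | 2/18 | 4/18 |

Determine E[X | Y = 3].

5

P(Y = 3) = 1/9.
Σ X·P over the event = 5·(2/18) = 5/9.
E[X | Y = 3] = (5/9) / (1/9) = 5.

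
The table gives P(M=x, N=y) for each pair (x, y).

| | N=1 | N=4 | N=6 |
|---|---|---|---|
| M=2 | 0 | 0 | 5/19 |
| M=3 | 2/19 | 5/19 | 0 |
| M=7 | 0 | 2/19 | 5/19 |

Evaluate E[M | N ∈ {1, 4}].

P(N ∈ {1, 4}) = 9/19.
Summing M·P(M=x,N=y) over the conditioning event gives 35/19.
E[M | N ∈ {1, 4}] = (35/19) / (9/19) = 35/9.

35/9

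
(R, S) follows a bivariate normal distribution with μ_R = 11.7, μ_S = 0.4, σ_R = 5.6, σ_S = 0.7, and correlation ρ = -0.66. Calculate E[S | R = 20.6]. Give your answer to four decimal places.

-0.3343

E[S | R=x] = μ_S + ρ(σ_S/σ_R)(x − μ_R) for jointly normal variables.
E[S | R=20.6] = 0.4 + (-0.66)·(0.7/5.6)·(20.6 − (11.7)) = 0.4 + (-0.0825)·(8.9) = -0.3343.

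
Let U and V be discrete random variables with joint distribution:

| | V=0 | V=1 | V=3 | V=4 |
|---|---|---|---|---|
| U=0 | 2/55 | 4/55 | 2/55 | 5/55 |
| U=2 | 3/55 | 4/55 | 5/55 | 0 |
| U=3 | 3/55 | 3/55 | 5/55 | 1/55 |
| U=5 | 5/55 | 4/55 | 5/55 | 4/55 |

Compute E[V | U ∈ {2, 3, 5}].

P(U ∈ {2, 3, 5}) = 42/55.
Summing V·P(U=x,V=y) over the conditioning event gives 76/55.
E[V | U ∈ {2, 3, 5}] = (76/55) / (42/55) = 38/21.

38/21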